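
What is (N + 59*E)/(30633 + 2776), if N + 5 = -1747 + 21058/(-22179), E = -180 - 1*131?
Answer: -445841137/740978211 ≈ -0.60169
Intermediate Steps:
E = -311 (E = -180 - 131 = -311)
N = -38878666/22179 (N = -5 + (-1747 + 21058/(-22179)) = -5 + (-1747 + 21058*(-1/22179)) = -5 + (-1747 - 21058/22179) = -5 - 38767771/22179 = -38878666/22179 ≈ -1752.9)
(N + 59*E)/(30633 + 2776) = (-38878666/22179 + 59*(-311))/(30633 + 2776) = (-38878666/22179 - 18349)/33409 = -445841137/22179*1/33409 = -445841137/740978211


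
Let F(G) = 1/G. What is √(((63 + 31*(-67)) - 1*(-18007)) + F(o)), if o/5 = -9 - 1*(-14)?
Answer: √399826/5 ≈ 126.46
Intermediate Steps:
o = 25 (o = 5*(-9 - 1*(-14)) = 5*(-9 + 14) = 5*5 = 25)
√(((63 + 31*(-67)) - 1*(-18007)) + F(o)) = √(((63 + 31*(-67)) - 1*(-18007)) + 1/25) = √(((63 - 2077) + 18007) + 1/25) = √((-2014 + 18007) + 1/25) = √(15993 + 1/25) = √(399826/25) = √399826/5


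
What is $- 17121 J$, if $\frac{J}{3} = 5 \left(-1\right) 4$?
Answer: $1027260$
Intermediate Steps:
$J = -60$ ($J = 3 \cdot 5 \left(-1\right) 4 = 3 \left(\left(-5\right) 4\right) = 3 \left(-20\right) = -60$)
$- 17121 J = \left(-17121\right) \left(-60\right) = 1027260$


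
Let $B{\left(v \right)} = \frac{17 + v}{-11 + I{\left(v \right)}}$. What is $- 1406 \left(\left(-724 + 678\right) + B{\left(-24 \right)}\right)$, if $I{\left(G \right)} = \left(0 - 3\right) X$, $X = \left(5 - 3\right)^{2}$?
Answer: $\frac{1477706}{23} \approx 64248.0$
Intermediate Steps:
$X = 4$ ($X = 2^{2} = 4$)
$I{\left(G \right)} = -12$ ($I{\left(G \right)} = \left(0 - 3\right) 4 = \left(-3\right) 4 = -12$)
$B{\left(v \right)} = - \frac{17}{23} - \frac{v}{23}$ ($B{\left(v \right)} = \frac{17 + v}{-11 - 12} = \frac{17 + v}{-23} = \left(17 + v\right) \left(- \frac{1}{23}\right) = - \frac{17}{23} - \frac{v}{23}$)
$- 1406 \left(\left(-724 + 678\right) + B{\left(-24 \right)}\right) = - 1406 \left(\left(-724 + 678\right) - - \frac{7}{23}\right) = - 1406 \left(-46 + \left(- \frac{17}{23} + \frac{24}{23}\right)\right) = - 1406 \left(-46 + \frac{7}{23}\right) = \left(-1406\right) \left(- \frac{1051}{23}\right) = \frac{1477706}{23}$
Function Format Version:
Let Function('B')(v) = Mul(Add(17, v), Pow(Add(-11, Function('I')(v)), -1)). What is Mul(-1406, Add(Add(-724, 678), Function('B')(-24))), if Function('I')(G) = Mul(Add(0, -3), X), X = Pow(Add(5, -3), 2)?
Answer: Rational(1477706, 23) ≈ 64248.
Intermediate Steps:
X = 4 (X = Pow(2, 2) = 4)
Function('I')(G) = -12 (Function('I')(G) = Mul(Add(0, -3), 4) = Mul(-3, 4) = -12)
Function('B')(v) = Add(Rational(-17, 23), Mul(Rational(-1, 23), v)) (Function('B')(v) = Mul(Add(17, v), Pow(Add(-11, -12), -1)) = Mul(Add(17, v), Pow(-23, -1)) = Mul(Add(17, v), Rational(-1, 23)) = Add(Rational(-17, 23), Mul(Rational(-1, 23), v)))
Mul(-1406, Add(Add(-724, 678), Function('B')(-24))) = Mul(-1406, Add(Add(-724, 678), Add(Rational(-17, 23), Mul(Rational(-1, 23), -24)))) = Mul(-1406, Add(-46, Add(Rational(-17, 23), Rational(24, 23)))) = Mul(-1406, Add(-46, Rational(7, 23))) = Mul(-1406, Rational(-1051, 23)) = Rational(1477706, 23)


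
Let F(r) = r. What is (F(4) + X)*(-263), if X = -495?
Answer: 129133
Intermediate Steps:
(F(4) + X)*(-263) = (4 - 495)*(-263) = -491*(-263) = 129133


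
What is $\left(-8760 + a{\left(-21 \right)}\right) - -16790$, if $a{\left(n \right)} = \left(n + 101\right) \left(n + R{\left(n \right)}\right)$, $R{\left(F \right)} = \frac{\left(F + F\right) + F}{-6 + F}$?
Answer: $\frac{19610}{3} \approx 6536.7$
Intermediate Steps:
$R{\left(F \right)} = \frac{3 F}{-6 + F}$ ($R{\left(F \right)} = \frac{2 F + F}{-6 + F} = \frac{3 F}{-6 + F}$)
$a{\left(n \right)} = \left(101 + n\right) \left(n + \frac{3 n}{-6 + n}\right)$ ($a{\left(n \right)} = \left(n + 101\right) \left(n + \frac{3 n}{-6 + n}\right) = \left(101 + n\right) \left(n + \frac{3 n}{-6 + n}\right)$)
$\left(-8760 + a{\left(-21 \right)}\right) - -16790 = \left(-8760 - \frac{21 \left(-303 + \left(-21\right)^{2} + 98 \left(-21\right)\right)}{-6 - 21}\right) - -16790 = \left(-8760 - \frac{21 \left(-303 + 441 - 2058\right)}{-27}\right) + 16790 = \left(-8760 - \left(- \frac{7}{9}\right) \left(-1920\right)\right) + 16790 = \left(-8760 - \frac{4480}{3}\right) + 16790 = - \frac{30760}{3} + 16790 = \frac{19610}{3}$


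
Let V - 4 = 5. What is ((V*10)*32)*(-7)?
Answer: -20160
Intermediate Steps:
V = 9 (V = 4 + 5 = 9)
((V*10)*32)*(-7) = ((9*10)*32)*(-7) = (90*32)*(-7) = 2880*(-7) = -20160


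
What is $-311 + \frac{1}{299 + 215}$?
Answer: $- \frac{159853}{514} \approx -311.0$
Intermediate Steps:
$-311 + \frac{1}{299 + 215} = -311 + \frac{1}{514} = - \frac{159853}{514}$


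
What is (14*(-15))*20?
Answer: -4200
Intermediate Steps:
(14*(-15))*20 = -210*20 = -4200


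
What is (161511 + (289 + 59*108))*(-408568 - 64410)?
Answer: -79541656216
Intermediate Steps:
(161511 + (289 + 59*108))*(-408568 - 64410) = (161511 + (289 + 6372))*(-472978) = (161511 + 6661)*(-472978) = 168172*(-472978) = -79541656216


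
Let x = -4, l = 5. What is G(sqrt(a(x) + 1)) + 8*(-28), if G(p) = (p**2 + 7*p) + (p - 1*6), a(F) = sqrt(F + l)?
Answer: -228 + 8*sqrt(2) ≈ -216.69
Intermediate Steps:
a(F) = sqrt(5 + F) (a(F) = sqrt(F + 5) = sqrt(5 + F))
G(p) = -6 + p**2 + 8*p (G(p) = (p**2 + 7*p) + (p - 6) = (p**2 + 7*p) + (-6 + p) = -6 + p**2 + 8*p)
G(sqrt(a(x) + 1)) + 8*(-28) = (-6 + (sqrt(sqrt(5 - 4) + 1))**2 + 8*sqrt(sqrt(5 - 4) + 1)) + 8*(-28) = (-6 + (sqrt(sqrt(1) + 1))**2 + 8*sqrt(sqrt(1) + 1)) - 224 = (-6 + (sqrt(1 + 1))**2 + 8*sqrt(1 + 1)) - 224 = (-6 + (sqrt(2))**2 + 8*sqrt(2)) - 224 = (-6 + 2 + 8*sqrt(2)) - 224 = (-4 + 8*sqrt(2)) - 224 = -228 + 8*sqrt(2)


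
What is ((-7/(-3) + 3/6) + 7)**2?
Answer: 3481/36 ≈ 96.694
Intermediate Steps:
((-7/(-3) + 3/6) + 7)**2 = ((-7*(-1/3) + 3*(1/6)) + 7)**2 = ((7/3 + 1/2) + 7)**2 = (17/6 + 7)**2 = (59/6)**2 = 3481/36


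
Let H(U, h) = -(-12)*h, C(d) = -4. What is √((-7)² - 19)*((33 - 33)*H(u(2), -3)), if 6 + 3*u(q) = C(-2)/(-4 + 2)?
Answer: 0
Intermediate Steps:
u(q) = -4/3 (u(q) = -2 + (-4/(-4 + 2))/3 = -2 + (-4/(-2))/3 = -2 + (-4*(-½))/3 = -2 + (⅓)*2 = -2 + ⅔ = -4/3)
H(U, h) = 12*h
√((-7)² - 19)*((33 - 33)*H(u(2), -3)) = √((-7)² - 19)*((33 - 33)*(12*(-3))) = √(49 - 19)*(0*(-36)) = √30*0 = 0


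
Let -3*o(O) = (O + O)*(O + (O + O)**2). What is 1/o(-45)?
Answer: 1/241650 ≈ 4.1382e-6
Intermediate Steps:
o(O) = -2*O*(O + 4*O**2)/3 (o(O) = -(O + O)*(O + (O + O)**2)/3 = -2*O*(O + (2*O)**2)/3 = -2*O*(O + 4*O**2)/3)
1/o(-45) = 1/((2/3)*(-45)**2*(-1 - 4*(-45))) = 1/((2/3)*2025*(-1 + 180)) = 1/((2/3)*2025*179) = 1/241650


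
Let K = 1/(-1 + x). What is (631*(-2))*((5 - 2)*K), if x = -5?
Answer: 631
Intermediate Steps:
K = -⅙ (K = 1/(-1 - 5) = 1/(-6) = -⅙ ≈ -0.16667)
(631*(-2))*((5 - 2)*K) = (631*(-2))*((5 - 2)*(-⅙)) = -3786*(-1)/6 = -1262*(-½) = 631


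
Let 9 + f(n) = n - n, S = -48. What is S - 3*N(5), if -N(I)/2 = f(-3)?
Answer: -102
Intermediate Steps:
f(n) = -9 (f(n) = -9 + (n - n) = -9 + 0 = -9)
N(I) = 18 (N(I) = -2*(-9) = 18)
S - 3*N(5) = -48 - 3*18 = -48 - 54 = -102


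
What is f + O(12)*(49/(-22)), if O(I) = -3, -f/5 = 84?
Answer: -9093/22 ≈ -413.32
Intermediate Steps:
f = -420 (f = -5*84 = -420)
f + O(12)*(49/(-22)) = -420 - 147/(-22) = -420 - 147*(-1)/22 = -420 - 3*(-49/22) = -420 + 147/22 = -9093/22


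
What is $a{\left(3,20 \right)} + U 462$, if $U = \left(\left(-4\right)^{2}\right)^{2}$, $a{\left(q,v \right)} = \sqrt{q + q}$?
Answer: $118272 + \sqrt{6} \approx 1.1827 \cdot 10^{5}$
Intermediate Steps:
$a{\left(q,v \right)} = \sqrt{2} \sqrt{q}$ ($a{\left(q,v \right)} = \sqrt{2 q} = \sqrt{2} \sqrt{q}$)
$U = 256$ ($U = 16^{2} = 256$)
$a{\left(3,20 \right)} + U 462 = \sqrt{2} \sqrt{3} + 256 \cdot 462 = \sqrt{6} + 118272 = 118272 + \sqrt{6}$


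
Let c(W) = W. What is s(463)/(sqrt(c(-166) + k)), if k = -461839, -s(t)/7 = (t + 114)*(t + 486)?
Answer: 3833011*I*sqrt(462005)/462005 ≈ 5639.2*I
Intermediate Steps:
s(t) = -7*(114 + t)*(486 + t) (s(t) = -7*(t + 114)*(t + 486) = -7*(114 + t)*(486 + t))
s(463)/(sqrt(c(-166) + k)) = (-387828 - 4200*463 - 7*463**2)/(sqrt(-166 - 461839)) = (-387828 - 1944600 - 7*214369)/(sqrt(-462005)) = (-387828 - 1944600 - 1500583)/((I*sqrt(462005))) = -(-3833011)*I*sqrt(462005)/462005 = 3833011*I*sqrt(462005)/462005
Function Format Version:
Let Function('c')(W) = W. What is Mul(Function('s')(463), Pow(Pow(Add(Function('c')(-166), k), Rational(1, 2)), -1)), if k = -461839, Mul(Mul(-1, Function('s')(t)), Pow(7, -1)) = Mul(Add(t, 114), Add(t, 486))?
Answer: Mul(Rational(3833011, 462005), I, Pow(462005, Rational(1, 2))) ≈ Mul(5639.2, I)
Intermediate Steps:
Function('s')(t) = Mul(-7, Add(114, t), Add(486, t)) (Function('s')(t) = Mul(-7, Mul(Add(t, 114), Add(t, 486))) = Mul(-7, Mul(Add(114, t), Add(486, t))) = Mul(-7, Add(114, t), Add(486, t)))
Mul(Function('s')(463), Pow(Pow(Add(Function('c')(-166), k), Rational(1, 2)), -1)) = Mul(Add(-387828, Mul(-4200, 463), Mul(-7, Pow(463, 2))), Pow(Pow(Add(-166, -461839), Rational(1, 2)), -1)) = Mul(Add(-387828, -1944600, Mul(-7, 214369)), Pow(Pow(-462005, Rational(1, 2)), -1)) = Mul(Add(-387828, -1944600, -1500583), Pow(Mul(I, Pow(462005, Rational(1, 2))), -1)) = Mul(-3833011, Mul(Rational(-1, 462005), I, Pow(462005, Rational(1, 2)))) = Mul(Rational(3833011, 462005), I, Pow(462005, Rational(1, 2)))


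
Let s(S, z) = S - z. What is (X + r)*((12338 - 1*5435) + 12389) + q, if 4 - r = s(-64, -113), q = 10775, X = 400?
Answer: 6859435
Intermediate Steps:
r = -45 (r = 4 - (-64 - 1*(-113)) = 4 - (-64 + 113) = 4 - 1*49 = 4 - 49 = -45)
(X + r)*((12338 - 1*5435) + 12389) + q = (400 - 45)*((12338 - 1*5435) + 12389) + 10775 = 355*((12338 - 5435) + 12389) + 10775 = 355*(6903 + 12389) + 10775 = 355*19292 + 10775 = 6848660 + 10775 = 6859435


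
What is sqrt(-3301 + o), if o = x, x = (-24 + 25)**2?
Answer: 10*I*sqrt(33) ≈ 57.446*I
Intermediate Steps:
x = 1 (x = 1**2 = 1)
o = 1
sqrt(-3301 + o) = sqrt(-3301 + 1) = sqrt(-3300) = 10*I*sqrt(33)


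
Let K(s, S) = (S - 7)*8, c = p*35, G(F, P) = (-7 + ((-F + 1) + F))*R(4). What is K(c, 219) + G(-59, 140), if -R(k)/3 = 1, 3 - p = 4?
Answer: 1714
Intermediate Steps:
p = -1 (p = 3 - 1*4 = 3 - 4 = -1)
R(k) = -3 (R(k) = -3*1 = -3)
G(F, P) = 18 (G(F, P) = (-7 + ((-F + 1) + F))*(-3) = (-7 + ((1 - F) + F))*(-3) = (-7 + 1)*(-3) = -6*(-3) = 18)
c = -35 (c = -1*35 = -35)
K(s, S) = -56 + 8*S (K(s, S) = (-7 + S)*8 = -56 + 8*S)
K(c, 219) + G(-59, 140) = (-56 + 8*219) + 18 = (-56 + 1752) + 18 = 1696 + 18 = 1714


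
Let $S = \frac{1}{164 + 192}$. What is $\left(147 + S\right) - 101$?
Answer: $\frac{16377}{356} \approx 46.003$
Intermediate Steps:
$S = \frac{1}{356} \approx 0.002809$
$\left(147 + S\right) - 101 = \left(147 + \frac{1}{356}\right) - 101 = \frac{52333}{356} + \left(-158 + 57\right) = \frac{52333}{356} - 101 = \frac{16377}{356}$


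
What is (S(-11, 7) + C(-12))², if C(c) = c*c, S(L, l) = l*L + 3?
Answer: 4900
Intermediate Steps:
S(L, l) = 3 + L*l (S(L, l) = L*l + 3 = 3 + L*l)
C(c) = c²
(S(-11, 7) + C(-12))² = ((3 - 11*7) + (-12)²)² = ((3 - 77) + 144)² = (-74 + 144)² = 70² = 4900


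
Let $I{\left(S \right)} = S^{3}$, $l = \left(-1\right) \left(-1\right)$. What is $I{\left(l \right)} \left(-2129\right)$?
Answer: $-2129$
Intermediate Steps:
$l = 1$
$I{\left(l \right)} \left(-2129\right) = 1^{3} \left(-2129\right) = 1 \left(-2129\right) = -2129$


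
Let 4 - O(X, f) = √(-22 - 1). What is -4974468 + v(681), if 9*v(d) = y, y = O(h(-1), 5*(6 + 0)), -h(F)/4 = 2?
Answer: -44770208/9 - I*√23/9 ≈ -4.9745e+6 - 0.53287*I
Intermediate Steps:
h(F) = -8 (h(F) = -4*2 = -8)
O(X, f) = 4 - I*√23 (O(X, f) = 4 - √(-22 - 1) = 4 - √(-23) = 4 - I*√23)
y = 4 - I*√23 ≈ 4.0 - 4.7958*I
v(d) = 4/9 - I*√23/9 (v(d) = (4 - I*√23)/9 = 4/9 - I*√23/9)
-4974468 + v(681) = -4974468 + (4/9 - I*√23/9) = -44770208/9 - I*√23/9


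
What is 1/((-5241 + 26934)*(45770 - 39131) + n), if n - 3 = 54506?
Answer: 1/144074336 ≈ 6.9409e-9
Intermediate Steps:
n = 54509 (n = 3 + 54506 = 54509)
1/((-5241 + 26934)*(45770 - 39131) + n) = 1/((-5241 + 26934)*(45770 - 39131) + 54509) = 1/(21693*6639 + 54509) = 1/(144019827 + 54509) = 1/144074336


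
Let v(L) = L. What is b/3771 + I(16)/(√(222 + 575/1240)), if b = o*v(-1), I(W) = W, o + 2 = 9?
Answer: -7/3771 + 32*√3420602/55171 ≈ 1.0709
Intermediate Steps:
o = 7 (o = -2 + 9 = 7)
b = -7 (b = 7*(-1) = -7)
b/3771 + I(16)/(√(222 + 575/1240)) = -7/3771 + 16/(√(222 + 575/1240)) = -7*1/3771 + 16/(√(222 + 575*(1/1240))) = -7/3771 + 16/(√(222 + 115/248)) = -7/3771 + 16/(√(55171/248)) = -7/3771 + 16/((√3420602/124)) = -7/3771 + 16*(2*√3420602/55171) = -7/3771 + 32*√3420602/55171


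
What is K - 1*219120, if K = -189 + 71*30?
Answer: -217179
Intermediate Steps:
K = 1941 (K = -189 + 2130 = 1941)
K - 1*219120 = 1941 - 1*219120 = 1941 - 219120 = -217179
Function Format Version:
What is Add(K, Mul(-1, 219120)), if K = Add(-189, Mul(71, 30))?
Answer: -217179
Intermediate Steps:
K = 1941 (K = Add(-189, 2130) = 1941)
Add(K, Mul(-1, 219120)) = Add(1941, Mul(-1, 219120)) = Add(1941, -219120) = -217179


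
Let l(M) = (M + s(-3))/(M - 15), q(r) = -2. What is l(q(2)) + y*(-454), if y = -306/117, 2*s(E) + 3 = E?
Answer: 262477/221 ≈ 1187.7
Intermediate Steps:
s(E) = -3/2 + E/2
l(M) = (-3 + M)/(-15 + M) (l(M) = (M + (-3/2 + (1/2)*(-3)))/(M - 15) = (M + (-3/2 - 3/2))/(-15 + M) = (M - 3)/(-15 + M) = (-3 + M)/(-15 + M))
y = -34/13 (y = -306*1/117 = -34/13 ≈ -2.6154)
l(q(2)) + y*(-454) = (-3 - 2)/(-15 - 2) - 34/13*(-454) = -5/(-17) + 15436/13 = -1/17*(-5) + 15436/13 = 5/17 + 15436/13 = 262477/221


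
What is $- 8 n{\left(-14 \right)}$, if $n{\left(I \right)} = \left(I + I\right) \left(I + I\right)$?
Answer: $-6272$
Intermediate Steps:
$n{\left(I \right)} = 4 I^{2}$ ($n{\left(I \right)} = 2 I 2 I = 4 I^{2}$)
$- 8 n{\left(-14 \right)} = - 8 \cdot 4 \left(-14\right)^{2} = - 8 \cdot 4 \cdot 196 = \left(-8\right) 784 = -6272$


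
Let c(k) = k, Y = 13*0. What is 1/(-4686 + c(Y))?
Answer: -1/4686 ≈ -0.00021340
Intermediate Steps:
Y = 0
1/(-4686 + c(Y)) = 1/(-4686 + 0) = 1/(-4686) = -1/4686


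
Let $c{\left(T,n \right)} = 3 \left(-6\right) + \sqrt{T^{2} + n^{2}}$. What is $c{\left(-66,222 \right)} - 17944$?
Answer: $-17962 + 6 \sqrt{1490} \approx -17730.0$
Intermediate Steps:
$c{\left(T,n \right)} = -18 + \sqrt{T^{2} + n^{2}}$
$c{\left(-66,222 \right)} - 17944 = \left(-18 + \sqrt{\left(-66\right)^{2} + 222^{2}}\right) - 17944 = \left(-18 + \sqrt{4356 + 49284}\right) - 17944 = \left(-18 + \sqrt{53640}\right) - 17944 = \left(-18 + 6 \sqrt{1490}\right) - 17944 = -17962 + 6 \sqrt{1490}$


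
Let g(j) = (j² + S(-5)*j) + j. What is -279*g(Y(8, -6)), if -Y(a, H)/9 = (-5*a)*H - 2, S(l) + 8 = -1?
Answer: -1284878700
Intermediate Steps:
S(l) = -9 (S(l) = -8 - 1 = -9)
Y(a, H) = 18 + 45*H*a (Y(a, H) = -9*((-5*a)*H - 2) = -9*(-5*H*a - 2) = -9*(-2 - 5*H*a) = 18 + 45*H*a)
g(j) = j² - 8*j (g(j) = (j² - 9*j) + j = j² - 8*j)
-279*g(Y(8, -6)) = -279*(18 + 45*(-6)*8)*(-8 + (18 + 45*(-6)*8)) = -279*(18 - 2160)*(-8 + (18 - 2160)) = -(-597618)*(-8 - 2142) = -(-597618)*(-2150) = -279*4605300 = -1284878700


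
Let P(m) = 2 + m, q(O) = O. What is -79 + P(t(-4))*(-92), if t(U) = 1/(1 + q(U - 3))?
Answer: -743/3 ≈ -247.67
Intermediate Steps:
t(U) = 1/(-2 + U) (t(U) = 1/(1 + (U - 3)) = 1/(1 + (-3 + U)) = 1/(-2 + U))
-79 + P(t(-4))*(-92) = -79 + (2 + 1/(-2 - 4))*(-92) = -79 + (2 + 1/(-6))*(-92) = -79 + (2 - ⅙)*(-92) = -79 + (11/6)*(-92) = -79 - 506/3 = -743/3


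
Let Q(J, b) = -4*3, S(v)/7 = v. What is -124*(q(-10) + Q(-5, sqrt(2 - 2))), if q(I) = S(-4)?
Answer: 4960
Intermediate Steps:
S(v) = 7*v
q(I) = -28 (q(I) = 7*(-4) = -28)
Q(J, b) = -12
-124*(q(-10) + Q(-5, sqrt(2 - 2))) = -124*(-28 - 12) = -124*(-40) = 4960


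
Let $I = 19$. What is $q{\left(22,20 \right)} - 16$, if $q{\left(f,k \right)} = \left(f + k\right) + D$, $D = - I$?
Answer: $7$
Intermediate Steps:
$D = -19$ ($D = \left(-1\right) 19 = -19$)
$q{\left(f,k \right)} = -19 + f + k$ ($q{\left(f,k \right)} = \left(f + k\right) - 19 = -19 + f + k$)
$q{\left(22,20 \right)} - 16 = \left(-19 + 22 + 20\right) - 16 = 23 - 16 = 7$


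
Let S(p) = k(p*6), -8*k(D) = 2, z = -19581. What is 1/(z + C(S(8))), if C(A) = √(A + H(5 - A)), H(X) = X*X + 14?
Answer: -313296/6134648315 - 4*√661/6134648315 ≈ -5.1087e-5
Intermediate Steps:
k(D) = -¼ (k(D) = -⅛*2 = -¼)
S(p) = -¼
H(X) = 14 + X² (H(X) = X² + 14 = 14 + X²)
C(A) = √(14 + A + (5 - A)²) (C(A) = √(A + (14 + (5 - A)²)) = √(14 + A + (5 - A)²))
1/(z + C(S(8))) = 1/(-19581 + √(14 - ¼ + (-5 - ¼)²)) = 1/(-19581 + √(14 - ¼ + (-21/4)²)) = 1/(-19581 + √(14 - ¼ + 441/16)) = 1/(-19581 + √(661/16)) = 1/(-19581 + √661/4)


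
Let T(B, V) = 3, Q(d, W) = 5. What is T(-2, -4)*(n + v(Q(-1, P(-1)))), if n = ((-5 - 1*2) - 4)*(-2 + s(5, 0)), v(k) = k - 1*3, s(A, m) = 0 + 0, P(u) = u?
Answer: 72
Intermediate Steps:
s(A, m) = 0
v(k) = -3 + k (v(k) = k - 3 = -3 + k)
n = 22 (n = ((-5 - 1*2) - 4)*(-2 + 0) = ((-5 - 2) - 4)*(-2) = (-7 - 4)*(-2) = -11*(-2) = 22)
T(-2, -4)*(n + v(Q(-1, P(-1)))) = 3*(22 + (-3 + 5)) = 3*(22 + 2) = 3*24 = 72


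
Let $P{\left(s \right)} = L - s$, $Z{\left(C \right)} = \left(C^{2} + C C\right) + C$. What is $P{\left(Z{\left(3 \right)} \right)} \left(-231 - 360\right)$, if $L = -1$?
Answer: $13002$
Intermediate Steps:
$Z{\left(C \right)} = C + 2 C^{2}$ ($Z{\left(C \right)} = \left(C^{2} + C^{2}\right) + C = 2 C^{2} + C = C + 2 C^{2}$)
$P{\left(s \right)} = -1 - s$
$P{\left(Z{\left(3 \right)} \right)} \left(-231 - 360\right) = \left(-1 - 3 \left(1 + 2 \cdot 3\right)\right) \left(-231 - 360\right) = \left(-1 - 3 \left(1 + 6\right)\right) \left(-591\right) = \left(-1 - 3 \cdot 7\right) \left(-591\right) = \left(-1 - 21\right) \left(-591\right) = \left(-22\right) \left(-591\right) = 13002$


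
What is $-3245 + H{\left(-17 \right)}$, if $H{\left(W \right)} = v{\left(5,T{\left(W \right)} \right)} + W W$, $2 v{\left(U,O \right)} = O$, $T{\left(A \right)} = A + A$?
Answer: $-2973$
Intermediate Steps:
$T{\left(A \right)} = 2 A$
$v{\left(U,O \right)} = \frac{O}{2}$
$H{\left(W \right)} = W + W^{2}$ ($H{\left(W \right)} = \frac{2 W}{2} + W W = W + W^{2}$)
$-3245 + H{\left(-17 \right)} = -3245 - 17 \left(1 - 17\right) = -3245 - -272 = -3245 + 272 = -2973$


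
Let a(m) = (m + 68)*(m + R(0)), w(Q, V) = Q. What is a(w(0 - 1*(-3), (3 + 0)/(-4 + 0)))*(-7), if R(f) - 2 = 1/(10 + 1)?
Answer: -27832/11 ≈ -2530.2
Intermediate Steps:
R(f) = 23/11 (R(f) = 2 + 1/(10 + 1) = 2 + 1/11 = 23/11)
a(m) = (68 + m)*(23/11 + m) (a(m) = (m + 68)*(m + 23/11) = (68 + m)*(23/11 + m))
a(w(0 - 1*(-3), (3 + 0)/(-4 + 0)))*(-7) = (1564/11 + (0 - 1*(-3))² + 771*(0 - 1*(-3))/11)*(-7) = (1564/11 + (0 + 3)² + 771*(0 + 3)/11)*(-7) = (1564/11 + 3² + (771/11)*3)*(-7) = (1564/11 + 9 + 2313/11)*(-7) = (3976/11)*(-7) = -27832/11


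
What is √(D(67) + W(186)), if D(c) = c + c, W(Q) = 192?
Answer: √326 ≈ 18.055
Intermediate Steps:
D(c) = 2*c
√(D(67) + W(186)) = √(2*67 + 192) = √(134 + 192) = √326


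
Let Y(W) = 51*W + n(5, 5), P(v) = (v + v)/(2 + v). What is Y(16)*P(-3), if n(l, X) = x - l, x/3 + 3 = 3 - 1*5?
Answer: 4776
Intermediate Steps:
P(v) = 2*v/(2 + v) (P(v) = (2*v)/(2 + v) = 2*v/(2 + v))
x = -15 (x = -9 + 3*(3 - 1*5) = -9 + 3*(3 - 5) = -9 + 3*(-2) = -9 - 6 = -15)
n(l, X) = -15 - l
Y(W) = -20 + 51*W (Y(W) = 51*W + (-15 - 1*5) = 51*W + (-15 - 5) = 51*W - 20 = -20 + 51*W)
Y(16)*P(-3) = (-20 + 51*16)*(2*(-3)/(2 - 3)) = (-20 + 816)*(2*(-3)/(-1)) = 796*(2*(-3)*(-1)) = 796*6 = 4776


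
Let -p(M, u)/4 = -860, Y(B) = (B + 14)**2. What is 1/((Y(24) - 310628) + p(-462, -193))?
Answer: -1/305744 ≈ -3.2707e-6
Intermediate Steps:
Y(B) = (14 + B)**2
p(M, u) = 3440 (p(M, u) = -4*(-860) = 3440)
1/((Y(24) - 310628) + p(-462, -193)) = 1/(((14 + 24)**2 - 310628) + 3440) = 1/((38**2 - 310628) + 3440) = 1/((1444 - 310628) + 3440) = 1/(-309184 + 3440) = 1/(-305744) = -1/305744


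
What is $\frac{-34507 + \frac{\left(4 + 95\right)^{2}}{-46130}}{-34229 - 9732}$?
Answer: $\frac{1591817711}{2027920930} \approx 0.78495$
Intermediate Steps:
$\frac{-34507 + \frac{\left(4 + 95\right)^{2}}{-46130}}{-34229 - 9732} = \frac{-34507 + 99^{2} \left(- \frac{1}{46130}\right)}{-43961} = \left(-34507 + 9801 \left(- \frac{1}{46130}\right)\right) \left(- \frac{1}{43961}\right) = \left(-34507 - \frac{9801}{46130}\right) \left(- \frac{1}{43961}\right) = \left(- \frac{1591817711}{46130}\right) \left(- \frac{1}{43961}\right) = \frac{1591817711}{2027920930}$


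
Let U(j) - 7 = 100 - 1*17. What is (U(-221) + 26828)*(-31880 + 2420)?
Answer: -793004280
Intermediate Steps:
U(j) = 90 (U(j) = 7 + (100 - 1*17) = 7 + (100 - 17) = 7 + 83 = 90)
(U(-221) + 26828)*(-31880 + 2420) = (90 + 26828)*(-31880 + 2420) = 26918*(-29460) = -793004280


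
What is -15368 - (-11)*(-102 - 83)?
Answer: -17403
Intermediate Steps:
-15368 - (-11)*(-102 - 83) = -15368 - (-11)*(-185) = -15368 - 1*2035 = -15368 - 2035 = -17403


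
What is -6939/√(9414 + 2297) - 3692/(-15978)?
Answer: 1846/7989 - 6939*√239/1673 ≈ -63.890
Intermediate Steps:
-6939/√(9414 + 2297) - 3692/(-15978) = -6939*√239/1673 - 3692*(-1/15978) = -6939*√239/1673 + 1846/7989 = 1846/7989 - 6939*√239/1673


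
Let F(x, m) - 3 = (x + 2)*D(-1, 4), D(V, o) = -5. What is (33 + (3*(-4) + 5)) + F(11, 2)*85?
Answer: -5244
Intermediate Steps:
F(x, m) = -7 - 5*x (F(x, m) = 3 + (x + 2)*(-5) = 3 + (2 + x)*(-5) = 3 + (-10 - 5*x) = -7 - 5*x)
(33 + (3*(-4) + 5)) + F(11, 2)*85 = (33 + (3*(-4) + 5)) + (-7 - 5*11)*85 = (33 + (-12 + 5)) + (-7 - 55)*85 = (33 - 7) - 62*85 = 26 - 5270 = -5244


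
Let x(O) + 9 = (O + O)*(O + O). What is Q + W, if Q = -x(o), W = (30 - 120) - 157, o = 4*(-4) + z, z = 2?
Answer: -1022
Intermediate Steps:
o = -14 (o = 4*(-4) + 2 = -16 + 2 = -14)
x(O) = -9 + 4*O² (x(O) = -9 + (O + O)*(O + O) = -9 + (2*O)*(2*O) = -9 + 4*O²)
W = -247 (W = -90 - 157 = -247)
Q = -775 (Q = -(-9 + 4*(-14)²) = -(-9 + 4*196) = -(-9 + 784) = -1*775 = -775)
Q + W = -775 - 247 = -1022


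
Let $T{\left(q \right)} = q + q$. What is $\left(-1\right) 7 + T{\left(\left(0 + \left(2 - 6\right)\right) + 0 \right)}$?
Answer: $-15$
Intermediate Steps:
$T{\left(q \right)} = 2 q$
$\left(-1\right) 7 + T{\left(\left(0 + \left(2 - 6\right)\right) + 0 \right)} = \left(-1\right) 7 + 2 \left(\left(0 + \left(2 - 6\right)\right) + 0\right) = -7 + 2 \left(\left(0 + \left(2 - 6\right)\right) + 0\right) = -7 + 2 \left(\left(0 - 4\right) + 0\right) = -7 + 2 \left(-4 + 0\right) = -7 + 2 \left(-4\right) = -7 - 8 = -15$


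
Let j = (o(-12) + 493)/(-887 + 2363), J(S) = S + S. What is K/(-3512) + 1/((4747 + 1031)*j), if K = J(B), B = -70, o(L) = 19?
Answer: 1456079/36075264 ≈ 0.040362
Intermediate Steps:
J(S) = 2*S
K = -140 (K = 2*(-70) = -140)
j = 128/369 (j = (19 + 493)/(-887 + 2363) = 512/1476 = 512*(1/1476) = 128/369 ≈ 0.34688)
K/(-3512) + 1/((4747 + 1031)*j) = -140/(-3512) + 1/((4747 + 1031)*(128/369)) = -140*(-1/3512) + (369/128)/5778 = 35/878 + (1/5778)*(369/128) = 35/878 + 41/82176 = 1456079/36075264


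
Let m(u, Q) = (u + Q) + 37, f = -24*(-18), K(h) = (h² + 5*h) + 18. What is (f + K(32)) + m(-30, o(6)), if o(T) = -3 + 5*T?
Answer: 1668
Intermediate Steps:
K(h) = 18 + h² + 5*h
f = 432
m(u, Q) = 37 + Q + u (m(u, Q) = (Q + u) + 37 = 37 + Q + u)
(f + K(32)) + m(-30, o(6)) = (432 + (18 + 32² + 5*32)) + (37 + (-3 + 5*6) - 30) = (432 + (18 + 1024 + 160)) + (37 + (-3 + 30) - 30) = (432 + 1202) + (37 + 27 - 30) = 1634 + 34 = 1668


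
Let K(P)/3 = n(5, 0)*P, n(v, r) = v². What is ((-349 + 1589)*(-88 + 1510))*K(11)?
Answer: 1454706000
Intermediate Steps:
K(P) = 75*P (K(P) = 3*(5²*P) = 3*(25*P) = 75*P)
((-349 + 1589)*(-88 + 1510))*K(11) = ((-349 + 1589)*(-88 + 1510))*(75*11) = (1240*1422)*825 = 1763280*825 = 1454706000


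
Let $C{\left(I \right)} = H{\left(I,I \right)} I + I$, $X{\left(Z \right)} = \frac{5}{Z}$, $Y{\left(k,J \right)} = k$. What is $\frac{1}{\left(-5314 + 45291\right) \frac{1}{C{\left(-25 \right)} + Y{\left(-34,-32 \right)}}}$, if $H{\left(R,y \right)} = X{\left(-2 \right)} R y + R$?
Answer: $\frac{79257}{79954} \approx 0.99128$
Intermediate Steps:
$H{\left(R,y \right)} = R - \frac{5 R y}{2}$ ($H{\left(R,y \right)} = \frac{5}{-2} R y + R = 5 \left(- \frac{1}{2}\right) R y + R = - \frac{5 R}{2} y + R = - \frac{5 R y}{2} + R = R - \frac{5 R y}{2}$)
$C{\left(I \right)} = I + \frac{I^{2} \left(2 - 5 I\right)}{2}$ ($C{\left(I \right)} = \frac{I \left(2 - 5 I\right)}{2} I + I = \frac{I^{2} \left(2 - 5 I\right)}{2} + I = I + \frac{I^{2} \left(2 - 5 I\right)}{2}$)
$\frac{1}{\left(-5314 + 45291\right) \frac{1}{C{\left(-25 \right)} + Y{\left(-34,-32 \right)}}} = \frac{1}{\left(-5314 + 45291\right) \frac{1}{\frac{1}{2} \left(-25\right) \left(2 - 25 \left(2 - -125\right)\right) - 34}} = \frac{1}{39977 \frac{1}{\frac{1}{2} \left(-25\right) \left(2 - 25 \left(2 + 125\right)\right) - 34}} = \frac{1}{39977 \frac{1}{\frac{1}{2} \left(-25\right) \left(2 - 3175\right) - 34}} = \frac{1}{39977 \frac{1}{\frac{1}{2} \left(-25\right) \left(-3173\right) - 34}} = \frac{1}{39977 \frac{1}{\frac{79325}{2} - 34}} = \frac{1}{39977 \frac{1}{\frac{79257}{2}}} = \frac{1}{39977 \cdot \frac{2}{79257}} = \frac{1}{\frac{79954}{79257}} = \frac{79257}{79954}$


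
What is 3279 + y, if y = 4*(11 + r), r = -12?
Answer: 3275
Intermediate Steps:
y = -4 (y = 4*(11 - 12) = 4*(-1) = -4)
3279 + y = 3279 - 4 = 3275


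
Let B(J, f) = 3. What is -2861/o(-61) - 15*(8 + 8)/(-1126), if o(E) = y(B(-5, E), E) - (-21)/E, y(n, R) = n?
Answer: -98235883/91206 ≈ -1077.1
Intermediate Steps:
o(E) = 3 + 21/E (o(E) = 3 - (-21)/E = 3 + 21/E)
-2861/o(-61) - 15*(8 + 8)/(-1126) = -2861/(3 + 21/(-61)) - 15*(8 + 8)/(-1126) = -2861/(3 + 21*(-1/61)) - 15*16*(-1/1126) = -2861/(3 - 21/61) - 240*(-1/1126) = -2861/162/61 + 120/563 = -2861*61/162 + 120/563 = -174521/162 + 120/563 = -98235883/91206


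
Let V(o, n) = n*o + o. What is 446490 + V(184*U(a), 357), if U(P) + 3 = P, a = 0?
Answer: 248874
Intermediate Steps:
U(P) = -3 + P
V(o, n) = o + n*o
446490 + V(184*U(a), 357) = 446490 + (184*(-3 + 0))*(1 + 357) = 446490 + (184*(-3))*358 = 446490 - 552*358 = 446490 - 197616 = 248874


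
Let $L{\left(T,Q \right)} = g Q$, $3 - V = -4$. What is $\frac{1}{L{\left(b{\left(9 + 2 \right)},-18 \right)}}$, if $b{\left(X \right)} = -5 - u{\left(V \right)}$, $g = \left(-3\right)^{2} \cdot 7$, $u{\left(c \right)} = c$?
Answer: $- \frac{1}{1134} \approx -0.00088183$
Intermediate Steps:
$V = 7$ ($V = 3 - -4 = 3 + 4 = 7$)
$g = 63$ ($g = 9 \cdot 7 = 63$)
$b{\left(X \right)} = -12$ ($b{\left(X \right)} = -5 - 7 = -12$)
$L{\left(T,Q \right)} = 63 Q$
$\frac{1}{L{\left(b{\left(9 + 2 \right)},-18 \right)}} = \frac{1}{63 \left(-18\right)} = \frac{1}{-1134} = - \frac{1}{1134}$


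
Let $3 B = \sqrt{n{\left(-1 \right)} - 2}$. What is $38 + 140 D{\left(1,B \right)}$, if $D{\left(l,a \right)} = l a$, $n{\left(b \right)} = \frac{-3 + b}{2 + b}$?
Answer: $38 + \frac{140 i \sqrt{6}}{3} \approx 38.0 + 114.31 i$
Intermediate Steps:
$n{\left(b \right)} = \frac{-3 + b}{2 + b}$
$B = \frac{i \sqrt{6}}{3}$ ($B = \frac{\sqrt{\frac{-3 - 1}{2 - 1} - 2}}{3} = \frac{\sqrt{1^{-1} \left(-4\right) - 2}}{3} = \frac{\sqrt{1 \left(-4\right) - 2}}{3} = \frac{\sqrt{-4 - 2}}{3} = \frac{\sqrt{-6}}{3} = \frac{i \sqrt{6}}{3} \approx 0.8165 i$)
$D{\left(l,a \right)} = a l$
$38 + 140 D{\left(1,B \right)} = 38 + 140 \frac{i \sqrt{6}}{3} \cdot 1 = 38 + 140 \frac{i \sqrt{6}}{3} = 38 + \frac{140 i \sqrt{6}}{3}$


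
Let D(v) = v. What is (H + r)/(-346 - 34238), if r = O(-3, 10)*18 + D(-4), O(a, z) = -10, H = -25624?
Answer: 3226/4323 ≈ 0.74624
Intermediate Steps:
r = -184 (r = -10*18 - 4 = -180 - 4 = -184)
(H + r)/(-346 - 34238) = (-25624 - 184)/(-346 - 34238) = -25808/(-34584) = -25808*(-1/34584) = 3226/4323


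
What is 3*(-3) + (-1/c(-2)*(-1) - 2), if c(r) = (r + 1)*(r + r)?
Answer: -43/4 ≈ -10.750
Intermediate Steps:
c(r) = 2*r*(1 + r) (c(r) = (1 + r)*(2*r) = 2*r*(1 + r))
3*(-3) + (-1/c(-2)*(-1) - 2) = 3*(-3) + (-1/(2*(-2)*(1 - 2))*(-1) - 2) = -9 + (-1/(2*(-2)*(-1))*(-1) - 2) = -9 + (-1/4*(-1) - 2) = -9 + (1/4 - 2) = -9 - 7/4 = -43/4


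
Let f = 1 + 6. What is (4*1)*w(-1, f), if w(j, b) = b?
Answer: 28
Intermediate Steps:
f = 7
(4*1)*w(-1, f) = (4*1)*7 = 4*7 = 28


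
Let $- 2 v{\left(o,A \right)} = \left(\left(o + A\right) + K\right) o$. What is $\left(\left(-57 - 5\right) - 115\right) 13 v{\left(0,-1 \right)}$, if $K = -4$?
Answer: $0$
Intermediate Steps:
$v{\left(o,A \right)} = - \frac{o \left(-4 + A + o\right)}{2}$ ($v{\left(o,A \right)} = - \frac{\left(\left(o + A\right) - 4\right) o}{2} = - \frac{\left(\left(A + o\right) - 4\right) o}{2} = - \frac{\left(-4 + A + o\right) o}{2} = - \frac{o \left(-4 + A + o\right)}{2}$)
$\left(\left(-57 - 5\right) - 115\right) 13 v{\left(0,-1 \right)} = \left(\left(-57 - 5\right) - 115\right) 13 \cdot \frac{1}{2} \cdot 0 \left(4 - -1 - 0\right) = \left(-62 - 115\right) 13 \cdot \frac{1}{2} \cdot 0 \left(4 + 1 + 0\right) = - 177 \cdot 13 \cdot \frac{1}{2} \cdot 0 \cdot 5 = - 177 \cdot 13 \cdot 0 = \left(-177\right) 0 = 0$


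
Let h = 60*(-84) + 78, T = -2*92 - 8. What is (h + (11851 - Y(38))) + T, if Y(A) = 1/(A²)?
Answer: 9670467/1444 ≈ 6697.0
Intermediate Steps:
Y(A) = A⁻²
T = -192 (T = -184 - 8 = -192)
h = -4962 (h = -5040 + 78 = -4962)
(h + (11851 - Y(38))) + T = (-4962 + (11851 - 1/38²)) - 192 = (-4962 + (11851 - 1*1/1444)) - 192 = (-4962 + (11851 - 1/1444)) - 192 = (-4962 + 17112843/1444) - 192 = 9947715/1444 - 192 = 9670467/1444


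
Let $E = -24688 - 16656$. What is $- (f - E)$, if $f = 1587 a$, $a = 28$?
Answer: $-85780$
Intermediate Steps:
$f = 44436$ ($f = 1587 \cdot 28 = 44436$)
$E = -41344$ ($E = -24688 - 16656 = -41344$)
$- (f - E) = - (44436 - -41344) = - (44436 + 41344) = \left(-1\right) 85780 = -85780$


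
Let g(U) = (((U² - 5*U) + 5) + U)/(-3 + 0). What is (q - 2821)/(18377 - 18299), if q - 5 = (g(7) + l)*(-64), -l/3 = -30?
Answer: -12032/117 ≈ -102.84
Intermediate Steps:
g(U) = -5/3 - U²/3 + 4*U/3 (g(U) = ((5 + U² - 5*U) + U)/(-3) = (5 + U² - 4*U)*(-⅓) = -5/3 - U²/3 + 4*U/3)
l = 90 (l = -3*(-30) = 90)
q = -15601/3 (q = 5 + ((-5/3 - ⅓*7² + (4/3)*7) + 90)*(-64) = 5 + ((-5/3 - ⅓*49 + 28/3) + 90)*(-64) = 5 + ((-5/3 - 49/3 + 28/3) + 90)*(-64) = 5 + (-26/3 + 90)*(-64) = 5 + (244/3)*(-64) = 5 - 15616/3 = -15601/3 ≈ -5200.3)
(q - 2821)/(18377 - 18299) = (-15601/3 - 2821)/(18377 - 18299) = -24064/3/78 = -24064/3*1/78 = -12032/117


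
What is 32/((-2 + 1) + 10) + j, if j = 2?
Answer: 50/9 ≈ 5.5556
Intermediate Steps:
32/((-2 + 1) + 10) + j = 32/((-2 + 1) + 10) + 2 = 32/(-1 + 10) + 2 = 32/9 + 2 = 50/9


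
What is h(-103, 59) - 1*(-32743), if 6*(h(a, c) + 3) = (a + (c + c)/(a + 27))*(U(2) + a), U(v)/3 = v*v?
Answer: 7826263/228 ≈ 34326.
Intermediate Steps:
U(v) = 3*v² (U(v) = 3*(v*v) = 3*v²)
h(a, c) = -3 + (12 + a)*(a + 2*c/(27 + a))/6 (h(a, c) = -3 + ((a + (c + c)/(a + 27))*(3*2² + a))/6 = -3 + ((a + (2*c)/(27 + a))*(3*4 + a))/6 = -3 + ((a + 2*c/(27 + a))*(12 + a))/6 = -3 + ((12 + a)*(a + 2*c/(27 + a)))/6 = -3 + (12 + a)*(a + 2*c/(27 + a))/6)
h(-103, 59) - 1*(-32743) = (-486 + (-103)³ + 24*59 + 39*(-103)² + 306*(-103) + 2*(-103)*59)/(6*(27 - 103)) - 1*(-32743) = (⅙)*(-486 - 1092727 + 1416 + 39*10609 - 31518 - 12154)/(-76) + 32743 = (⅙)*(-1/76)*(-486 - 1092727 + 1416 + 413751 - 31518 - 12154) + 32743 = (⅙)*(-1/76)*(-721718) + 32743 = 360859/228 + 32743 = 7826263/228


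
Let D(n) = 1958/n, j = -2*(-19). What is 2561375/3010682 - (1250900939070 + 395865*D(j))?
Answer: -3766126351319305495/3010682 ≈ -1.2509e+12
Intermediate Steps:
j = 38
2561375/3010682 - (1250900939070 + 395865*D(j)) = 2561375/3010682 - 395865/(1/(1958/38 + 3159918)) = 2561375*(1/3010682) - 395865/(1/(1958*(1/38) + 3159918)) = 2561375/3010682 - 395865/(1/(979/19 + 3159918)) = 2561375/3010682 - 395865/(1/(60039421/19)) = 2561375/3010682 - 395865/19/60039421 = 2561375/3010682 - 395865*60039421/19 = 2561375/3010682 - 1250921336535 = -3766126351319305495/3010682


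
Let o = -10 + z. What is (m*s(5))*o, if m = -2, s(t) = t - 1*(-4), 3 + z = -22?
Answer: 630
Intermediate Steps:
z = -25 (z = -3 - 22 = -25)
s(t) = 4 + t (s(t) = t + 4 = 4 + t)
o = -35 (o = -10 - 25 = -35)
(m*s(5))*o = -2*(4 + 5)*(-35) = -2*9*(-35) = -18*(-35) = 630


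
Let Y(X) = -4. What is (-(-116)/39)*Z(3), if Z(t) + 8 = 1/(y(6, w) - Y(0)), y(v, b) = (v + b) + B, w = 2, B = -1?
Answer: -3364/143 ≈ -23.524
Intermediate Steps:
y(v, b) = -1 + b + v (y(v, b) = (v + b) - 1 = (b + v) - 1 = -1 + b + v)
Z(t) = -87/11 (Z(t) = -8 + 1/((-1 + 2 + 6) - 1*(-4)) = -8 + 1/(7 + 4) = -8 + 1/11 = -87/11)
(-(-116)/39)*Z(3) = -(-116)/39*(-87/11) = -4*(-29/39)*(-87/11) = (116/39)*(-87/11) = -3364/143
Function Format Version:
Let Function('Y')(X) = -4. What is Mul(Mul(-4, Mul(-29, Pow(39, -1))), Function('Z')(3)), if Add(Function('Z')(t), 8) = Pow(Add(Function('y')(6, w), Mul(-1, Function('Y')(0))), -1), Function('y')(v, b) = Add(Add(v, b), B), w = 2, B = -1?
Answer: Rational(-3364, 143) ≈ -23.524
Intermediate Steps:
Function('y')(v, b) = Add(-1, b, v) (Function('y')(v, b) = Add(Add(v, b), -1) = Add(Add(b, v), -1) = Add(-1, b, v))
Function('Z')(t) = Rational(-87, 11) (Function('Z')(t) = Add(-8, Pow(Add(Add(-1, 2, 6), Mul(-1, -4)), -1)) = Add(-8, Pow(Add(7, 4), -1)) = Add(-8, Pow(11, -1)) = Add(-8, Rational(1, 11)) = Rational(-87, 11))
Mul(Mul(-4, Mul(-29, Pow(39, -1))), Function('Z')(3)) = Mul(Mul(-4, Mul(-29, Pow(39, -1))), Rational(-87, 11)) = Mul(Mul(-4, Mul(-29, Rational(1, 39))), Rational(-87, 11)) = Mul(Mul(-4, Rational(-29, 39)), Rational(-87, 11)) = Mul(Rational(116, 39), Rational(-87, 11)) = Rational(-3364, 143)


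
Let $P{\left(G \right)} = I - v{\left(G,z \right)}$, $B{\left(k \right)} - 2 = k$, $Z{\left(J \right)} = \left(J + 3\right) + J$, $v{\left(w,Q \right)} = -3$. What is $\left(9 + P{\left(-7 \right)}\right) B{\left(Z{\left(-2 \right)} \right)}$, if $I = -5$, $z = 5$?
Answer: $7$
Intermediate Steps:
$Z{\left(J \right)} = 3 + 2 J$ ($Z{\left(J \right)} = \left(3 + J\right) + J = 3 + 2 J$)
$B{\left(k \right)} = 2 + k$
$P{\left(G \right)} = -2$ ($P{\left(G \right)} = -5 - -3 = -5 + 3 = -2$)
$\left(9 + P{\left(-7 \right)}\right) B{\left(Z{\left(-2 \right)} \right)} = \left(9 - 2\right) \left(2 + \left(3 + 2 \left(-2\right)\right)\right) = 7 \left(2 + \left(3 - 4\right)\right) = 7 \left(2 - 1\right) = 7 \cdot 1 = 7$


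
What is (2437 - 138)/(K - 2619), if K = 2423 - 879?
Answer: -2299/1075 ≈ -2.1386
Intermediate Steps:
K = 1544
(2437 - 138)/(K - 2619) = (2437 - 138)/(1544 - 2619) = 2299/(-1075) = 2299*(-1/1075) = -2299/1075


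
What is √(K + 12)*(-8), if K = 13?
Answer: -40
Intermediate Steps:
√(K + 12)*(-8) = √(13 + 12)*(-8) = √25*(-8) = 5*(-8) = -40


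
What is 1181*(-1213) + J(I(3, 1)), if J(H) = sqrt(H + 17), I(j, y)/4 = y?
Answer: -1432553 + sqrt(21) ≈ -1.4325e+6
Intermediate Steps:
I(j, y) = 4*y
J(H) = sqrt(17 + H)
1181*(-1213) + J(I(3, 1)) = 1181*(-1213) + sqrt(17 + 4*1) = -1432553 + sqrt(17 + 4) = -1432553 + sqrt(21)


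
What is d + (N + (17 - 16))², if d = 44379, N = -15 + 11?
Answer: 44388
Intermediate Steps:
N = -4
d + (N + (17 - 16))² = 44379 + (-4 + (17 - 16))² = 44379 + (-4 + 1)² = 44379 + (-3)² = 44379 + 9 = 44388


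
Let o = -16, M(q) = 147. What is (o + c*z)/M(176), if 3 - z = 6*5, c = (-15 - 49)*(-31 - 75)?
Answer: -183184/147 ≈ -1246.2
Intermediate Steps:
c = 6784 (c = -64*(-106) = 6784)
z = -27 (z = 3 - 6*5 = 3 - 1*30 = 3 - 30 = -27)
(o + c*z)/M(176) = (-16 + 6784*(-27))/147 = (-16 - 183168)*(1/147) = -183184*1/147 = -183184/147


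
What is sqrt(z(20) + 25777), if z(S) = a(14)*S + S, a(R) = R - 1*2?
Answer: 3*sqrt(2893) ≈ 161.36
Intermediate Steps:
a(R) = -2 + R (a(R) = R - 2 = -2 + R)
z(S) = 13*S (z(S) = (-2 + 14)*S + S = 12*S + S = 13*S)
sqrt(z(20) + 25777) = sqrt(13*20 + 25777) = sqrt(260 + 25777) = sqrt(26037) = 3*sqrt(2893)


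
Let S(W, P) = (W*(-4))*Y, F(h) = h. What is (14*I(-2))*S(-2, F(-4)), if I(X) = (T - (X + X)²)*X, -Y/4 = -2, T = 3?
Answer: 23296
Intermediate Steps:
Y = 8 (Y = -4*(-2) = 8)
S(W, P) = -32*W (S(W, P) = (W*(-4))*8 = -4*W*8 = -32*W)
I(X) = X*(3 - 4*X²) (I(X) = (3 - (X + X)²)*X = (3 - (2*X)²)*X = (3 - 4*X²)*X = X*(3 - 4*X²))
(14*I(-2))*S(-2, F(-4)) = (14*(-2*(3 - 4*(-2)²)))*(-32*(-2)) = (14*(-2*(3 - 4*4)))*64 = (14*(-2*(3 - 16)))*64 = (14*(-2*(-13)))*64 = (14*26)*64 = 364*64 = 23296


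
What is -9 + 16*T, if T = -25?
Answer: -409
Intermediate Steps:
-9 + 16*T = -9 + 16*(-25) = -9 - 400 = -409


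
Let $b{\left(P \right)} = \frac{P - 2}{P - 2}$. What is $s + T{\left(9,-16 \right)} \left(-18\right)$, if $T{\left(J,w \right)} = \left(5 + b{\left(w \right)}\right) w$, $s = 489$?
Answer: $2217$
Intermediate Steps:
$b{\left(P \right)} = 1$ ($b{\left(P \right)} = \frac{-2 + P}{-2 + P} = 1$)
$T{\left(J,w \right)} = 6 w$ ($T{\left(J,w \right)} = \left(5 + 1\right) w = 6 w$)
$s + T{\left(9,-16 \right)} \left(-18\right) = 489 + 6 \left(-16\right) \left(-18\right) = 489 - -1728 = 489 + 1728 = 2217$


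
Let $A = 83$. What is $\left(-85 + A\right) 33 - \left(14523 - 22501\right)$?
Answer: $7912$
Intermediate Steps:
$\left(-85 + A\right) 33 - \left(14523 - 22501\right) = \left(-85 + 83\right) 33 - \left(14523 - 22501\right) = \left(-2\right) 33 - -7978 = -66 + 7978 = 7912$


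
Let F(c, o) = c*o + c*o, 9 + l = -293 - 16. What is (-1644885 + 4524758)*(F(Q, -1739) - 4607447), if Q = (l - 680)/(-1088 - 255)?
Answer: -17830078119609645/1343 ≈ -1.3276e+13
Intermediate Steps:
l = -318 (l = -9 + (-293 - 16) = -9 - 309 = -318)
Q = 998/1343 (Q = (-318 - 680)/(-1088 - 255) = -998/(-1343) = -998*(-1/1343) = 998/1343 ≈ 0.74311)
F(c, o) = 2*c*o
(-1644885 + 4524758)*(F(Q, -1739) - 4607447) = (-1644885 + 4524758)*(2*(998/1343)*(-1739) - 4607447) = 2879873*(-3471044/1343 - 4607447) = 2879873*(-6191272365/1343) = -17830078119609645/1343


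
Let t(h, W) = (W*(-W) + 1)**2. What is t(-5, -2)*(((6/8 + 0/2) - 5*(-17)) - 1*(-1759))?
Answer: 66411/4 ≈ 16603.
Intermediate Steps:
t(h, W) = (1 - W**2)**2 (t(h, W) = (-W**2 + 1)**2 = (1 - W**2)**2)
t(-5, -2)*(((6/8 + 0/2) - 5*(-17)) - 1*(-1759)) = (-1 + (-2)**2)**2*(((6/8 + 0/2) - 5*(-17)) - 1*(-1759)) = (-1 + 4)**2*(((6*(1/8) + 0*(1/2)) + 85) + 1759) = 3**2*(((3/4 + 0) + 85) + 1759) = 9*((3/4 + 85) + 1759) = 9*(343/4 + 1759) = 9*(7379/4) = 66411/4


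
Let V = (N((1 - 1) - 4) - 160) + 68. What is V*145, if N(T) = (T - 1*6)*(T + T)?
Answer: -1740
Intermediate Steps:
N(T) = 2*T*(-6 + T) (N(T) = (T - 6)*(2*T) = (-6 + T)*(2*T) = 2*T*(-6 + T))
V = -12 (V = (2*((1 - 1) - 4)*(-6 + ((1 - 1) - 4)) - 160) + 68 = (2*(0 - 4)*(-6 + (0 - 4)) - 160) + 68 = (2*(-4)*(-6 - 4) - 160) + 68 = (2*(-4)*(-10) - 160) + 68 = (80 - 160) + 68 = -80 + 68 = -12)
V*145 = -12*145 = -1740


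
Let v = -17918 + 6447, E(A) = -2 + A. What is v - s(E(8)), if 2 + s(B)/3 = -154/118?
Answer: -676204/59 ≈ -11461.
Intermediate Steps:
s(B) = -585/59 (s(B) = -6 + 3*(-154/118) = -6 + 3*(-154*1/118) = -6 + 3*(-77/59) = -6 - 231/59 = -585/59)
v = -11471
v - s(E(8)) = -11471 - 1*(-585/59) = -11471 + 585/59 = -676204/59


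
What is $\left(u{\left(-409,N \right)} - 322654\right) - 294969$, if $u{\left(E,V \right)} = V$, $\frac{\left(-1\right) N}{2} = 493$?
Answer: $-618609$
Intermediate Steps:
$N = -986$ ($N = \left(-2\right) 493 = -986$)
$\left(u{\left(-409,N \right)} - 322654\right) - 294969 = \left(-986 - 322654\right) - 294969 = -323640 - 294969 = -618609$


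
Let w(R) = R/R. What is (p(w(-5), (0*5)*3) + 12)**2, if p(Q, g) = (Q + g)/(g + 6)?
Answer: 5329/36 ≈ 148.03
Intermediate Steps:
w(R) = 1
p(Q, g) = (Q + g)/(6 + g)
(p(w(-5), (0*5)*3) + 12)**2 = ((1 + (0*5)*3)/(6 + (0*5)*3) + 12)**2 = ((1 + 0*3)/(6 + 0*3) + 12)**2 = ((1 + 0)/(6 + 0) + 12)**2 = (1/6 + 12)**2 = (73/6)**2 = 5329/36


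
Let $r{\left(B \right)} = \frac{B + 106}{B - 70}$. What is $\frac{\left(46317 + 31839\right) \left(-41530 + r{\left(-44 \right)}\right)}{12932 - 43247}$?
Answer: $\frac{20557120844}{191995} \approx 1.0707 \cdot 10^{5}$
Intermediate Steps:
$r{\left(B \right)} = \frac{106 + B}{-70 + B}$
$\frac{\left(46317 + 31839\right) \left(-41530 + r{\left(-44 \right)}\right)}{12932 - 43247} = \frac{\left(46317 + 31839\right) \left(-41530 + \frac{106 - 44}{-70 - 44}\right)}{12932 - 43247} = \frac{78156 \left(-41530 + \frac{1}{-114} \cdot 62\right)}{-30315} = 78156 \left(-41530 - \frac{31}{57}\right) \left(- \frac{1}{30315}\right) = 78156 \left(- \frac{2367241}{57}\right) \left(- \frac{1}{30315}\right) = \left(- \frac{61671362532}{19}\right) \left(- \frac{1}{30315}\right) = \frac{20557120844}{191995}$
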